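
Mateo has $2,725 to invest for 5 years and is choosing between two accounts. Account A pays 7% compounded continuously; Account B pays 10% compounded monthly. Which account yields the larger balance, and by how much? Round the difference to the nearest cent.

Account A growth factor: e^(0.07·5) = e^0.35 ≈ 1.419067549; balance ≈ 3,866.9591.
Account B growth factor: (1 + 0.1/12)^60 ≈ 1.645308935; balance ≈ 4,483.4668.
Account B is larger by 616.5078.

Account B, by $616.51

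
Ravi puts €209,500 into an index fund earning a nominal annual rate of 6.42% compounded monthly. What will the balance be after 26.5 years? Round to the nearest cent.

€1,143,088.32

Periodic rate = 6.42%/12 = 0.00535; periods = 12·26.5 = 318.
A = 209,500·(1 + 0.00535)^318 ≈ 209,500·5.456268817882 ≈ 1,143,088.3173.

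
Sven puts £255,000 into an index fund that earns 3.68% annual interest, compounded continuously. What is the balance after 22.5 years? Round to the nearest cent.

A = P·e^(rt) = 255,000·e^(0.0368·22.5) = 255,000·e^0.828.
e^0.828 ≈ 2.28873668636, so A ≈ 583,627.8550.

£583,627.86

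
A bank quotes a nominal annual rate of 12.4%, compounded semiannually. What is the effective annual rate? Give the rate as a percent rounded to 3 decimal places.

One year is 2 periods at 0.062 each: (1 + 0.062)^2 ≈ 1.127844.
EAR = 1.127844 − 1 ≈ 12.78440%.

12.784%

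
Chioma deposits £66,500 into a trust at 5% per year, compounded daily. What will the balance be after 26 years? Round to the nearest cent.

Growth factor = (1 + 0.05/365)^9490 ≈ 3.6689699938.
A ≈ 66,500 × 3.6689699938 ≈ 243,986.5046.

£243,986.50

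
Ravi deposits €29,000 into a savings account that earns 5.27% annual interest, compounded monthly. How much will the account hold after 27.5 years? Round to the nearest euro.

€123,146

Periodic rate = 5.27%/12 = 0.00439167; periods = 12·27.5 = 330.
A = 29,000·(1 + 0.0527/12)^330 ≈ 29,000·4.24642297269 ≈ 123,146.2662.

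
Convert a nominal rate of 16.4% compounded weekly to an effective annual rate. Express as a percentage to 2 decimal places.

EAR = (1 + 16.4%/52)^52 − 1 = (1 + 0.00315385)^52 − 1.
(1 + 0.00315385)^52 ≈ 1.17791, so EAR ≈ 17.79103%.

17.79%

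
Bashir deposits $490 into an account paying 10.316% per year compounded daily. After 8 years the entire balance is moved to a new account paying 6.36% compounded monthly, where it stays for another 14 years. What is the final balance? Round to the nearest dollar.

$2,718

After 8 years at 10.316%: 490 × 2.282253649 ≈ 1,118.3043.
Then 14 years at 6.36%: 1,118.3043 × 2.430382723 ≈ 2,717.9074.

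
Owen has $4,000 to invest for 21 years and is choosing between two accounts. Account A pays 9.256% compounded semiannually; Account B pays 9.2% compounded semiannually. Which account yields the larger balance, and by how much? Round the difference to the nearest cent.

Account A, by $298.99

A: (1 + 0.04628)^42 ≈ 6.6867147336, so 4,000 × 6.6867147336 ≈ 26,746.8589.
B: (1 + 0.046)^42 ≈ 6.6119681106, so 4,000 × 6.6119681106 ≈ 26,447.8724.
Difference ≈ 298.9865 in favor of A.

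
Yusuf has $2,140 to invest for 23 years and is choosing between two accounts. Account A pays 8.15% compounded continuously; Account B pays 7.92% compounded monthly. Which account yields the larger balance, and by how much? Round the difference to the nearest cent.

A: e^(0.0815·23) = e^1.8745 ≈ 6.5175595257, so 2,140 × 6.5175595257 ≈ 13,947.5774.
B: (1 + 0.0066)^276 ≈ 6.144854343, so 2,140 × 6.144854343 ≈ 13,149.9883.
Difference ≈ 797.5891 in favor of A.

Account A, by $797.59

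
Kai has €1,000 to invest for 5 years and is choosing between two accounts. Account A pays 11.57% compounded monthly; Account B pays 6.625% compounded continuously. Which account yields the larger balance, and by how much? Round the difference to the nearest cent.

Account A, by €385.72

A: (1 + 0.1157/12)^60 ≈ 1.77842643, so 1,000 × 1.77842643 ≈ 1,778.4264.
B: e^(0.06625·5) = e^0.33125 ≈ 1.392707926, so 1,000 × 1.392707926 ≈ 1,392.7079.
Difference ≈ 385.7185 in favor of A.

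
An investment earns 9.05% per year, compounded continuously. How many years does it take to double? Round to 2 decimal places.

e^(0.0905t) = 2, so 0.0905t = ln 2 ≈ 0.69315.
t ≈ 0.69315/0.0905 ≈ 7.6591.

7.66 years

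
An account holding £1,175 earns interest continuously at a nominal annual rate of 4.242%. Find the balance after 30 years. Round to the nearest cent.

A = P·e^(rt) = 1,175·e^(0.04242·30) = 1,175·e^1.2726.
e^1.2726 ≈ 3.570122825, so A ≈ 4,194.8943.

£4,194.89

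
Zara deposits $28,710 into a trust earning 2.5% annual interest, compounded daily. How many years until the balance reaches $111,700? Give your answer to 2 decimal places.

(1 + 0.0000684932)^(365t) = 111,700/28,710 = 3.8906.
365t·ln(1 + 0.0000684932) = ln(3.8906); 365t = 1.3586/6.84908e-05 ≈ 19835.8190.
t ≈ 54.3447 years.

54.34 years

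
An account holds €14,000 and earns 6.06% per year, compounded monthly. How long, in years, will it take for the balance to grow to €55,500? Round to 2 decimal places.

22.79 years

(1 + 0.00505)^(12t) = 55,500/14,000 = 3.9643.
12t·ln(1 + 0.00505) = ln(3.9643); 12t = 1.3773/0.00503729 ≈ 273.4258.
t ≈ 22.7855 years.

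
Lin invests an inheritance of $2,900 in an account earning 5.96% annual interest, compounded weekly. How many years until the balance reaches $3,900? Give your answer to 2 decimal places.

4.97 years

We need (1 + 0.00114615)^(52t) = 1.3448, so 52t = ln 1.3448 / ln 1.001146 ≈ 258.6351.
t ≈ 258.6351/52 = 4.9738 years.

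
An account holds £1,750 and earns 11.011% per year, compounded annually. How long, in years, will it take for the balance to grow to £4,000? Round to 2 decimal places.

7.91 years

We need (1 + 0.11011)^t = 2.2857, so t = ln 2.2857 / ln 1.11011 ≈ 7.9139.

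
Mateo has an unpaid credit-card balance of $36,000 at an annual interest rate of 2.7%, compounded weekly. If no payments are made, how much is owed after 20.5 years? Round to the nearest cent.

Periodic rate = 2.7%/52 = 0.000519231; periods = 52·20.5 = 1066.
A = 36,000·(1 + 0.027/52)^1066 ≈ 36,000·1.7390801997 ≈ 62,606.8872.

$62,606.89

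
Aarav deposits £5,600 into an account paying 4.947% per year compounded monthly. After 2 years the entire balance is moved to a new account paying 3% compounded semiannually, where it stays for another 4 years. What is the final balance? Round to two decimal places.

After 2 years at 4.947%: 5,600 × 1.103775547 ≈ 6,181.1431.
Then 4 years at 3%: 6,181.1431 × 1.126492587 ≈ 6,963.0118.

£6,963.01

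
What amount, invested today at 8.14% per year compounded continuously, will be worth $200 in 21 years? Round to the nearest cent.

$36.19

P = A·e^(−rt) = 200·e^(−1.7094).
e^(−1.7094) ≈ 0.180974345, so P ≈ 36.1949.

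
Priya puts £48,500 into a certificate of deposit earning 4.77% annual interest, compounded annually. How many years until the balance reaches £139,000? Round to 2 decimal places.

We need (1 + 0.0477)^t = 2.866, so t = ln 2.866 / ln 1.0477 ≈ 22.5960.

22.60 years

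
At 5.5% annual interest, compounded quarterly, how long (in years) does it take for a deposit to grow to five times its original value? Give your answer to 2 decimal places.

29.46 years

(1 + 0.01375)^(4t) = 5.
4t = ln 5 / ln(1 + 0.01375) ≈ 1.6094/0.0136563 ≈ 117.8529.
t ≈ 29.4632.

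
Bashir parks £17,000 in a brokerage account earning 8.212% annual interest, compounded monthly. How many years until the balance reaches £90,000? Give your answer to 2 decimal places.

(1 + 0.00684333)^(12t) = 90,000/17,000 = 5.2941.
12t·ln(1 + 0.00684333) = ln(5.2941); 12t = 1.6666/0.00682002 ≈ 244.3681.
t ≈ 20.3640 years.

20.36 years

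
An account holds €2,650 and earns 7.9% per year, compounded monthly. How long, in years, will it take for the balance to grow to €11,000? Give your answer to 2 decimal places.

(1 + 0.00658333)^(12t) = 11,000/2,650 = 4.1509.
12t·ln(1 + 0.00658333) = ln(4.1509); 12t = 1.4233/0.00656176 ≈ 216.9138.
t ≈ 18.0761 years.

18.08 years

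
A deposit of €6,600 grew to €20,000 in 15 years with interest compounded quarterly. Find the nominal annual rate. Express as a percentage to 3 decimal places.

7.460%

The 60-period growth factor is 20,000/6,600 = 3.0303.
r/4 = 3.0303^(1/60) − 1 ≈ 0.0186495, so r ≈ 4·0.0186495 = 7.45979%.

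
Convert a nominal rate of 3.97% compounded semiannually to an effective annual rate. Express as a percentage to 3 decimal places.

4.009%

EAR = (1 + 3.97%/2)^2 − 1 = (1 + 0.01985)^2 − 1.
(1 + 0.01985)^2 ≈ 1.040094, so EAR ≈ 4.00940%.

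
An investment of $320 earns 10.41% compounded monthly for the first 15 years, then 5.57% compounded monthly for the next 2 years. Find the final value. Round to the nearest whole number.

After 15 years at 10.41%: 320 × 4.733978224 ≈ 1,514.8730.
Then 2 years at 5.57%: 1,514.8730 × 1.117553875 ≈ 1,692.9522.

$1,693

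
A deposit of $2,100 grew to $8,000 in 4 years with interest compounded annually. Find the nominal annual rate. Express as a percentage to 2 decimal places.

The 4-period growth factor is 8,000/2,100 = 3.80952.
r = 3.80952^(1/4) − 1 ≈ 0.397068, i.e. 39.70684%.

39.71%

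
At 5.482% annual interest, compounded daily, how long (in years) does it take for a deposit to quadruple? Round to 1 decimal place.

25.3 years

(1 + 0.000150192)^(365t) = 4.
365t = ln 4 / ln(1 + 0.000150192) ≈ 1.3863/0.000150181 ≈ 9230.8544.
t ≈ 25.2900.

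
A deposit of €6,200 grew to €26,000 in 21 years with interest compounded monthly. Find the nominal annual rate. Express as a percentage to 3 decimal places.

(1 + r/12)^252 = 26,000/6,200 = 4.19355.
1 + r/12 = 4.19355^(1/252) ≈ 1.005705, so r/12 ≈ 0.00570489.
r ≈ 12·0.00570489 = 6.84587%.

6.846%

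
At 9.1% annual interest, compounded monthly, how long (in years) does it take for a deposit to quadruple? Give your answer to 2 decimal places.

(1 + 0.00758333)^(12t) = 4.
12t = ln 4 / ln(1 + 0.00758333) ≈ 1.3863/0.00755472 ≈ 183.5003.
t ≈ 15.2917.

15.29 years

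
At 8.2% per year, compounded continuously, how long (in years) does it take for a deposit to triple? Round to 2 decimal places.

e^(0.082t) = 3, so 0.082t = ln 3 ≈ 1.0986.
t ≈ 1.0986/0.082 ≈ 13.3977.

13.40 years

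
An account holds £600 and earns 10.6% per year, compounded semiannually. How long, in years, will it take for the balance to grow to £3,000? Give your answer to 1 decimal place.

15.6 years

We need (1 + 0.053)^(2t) = 5, so 2t = ln 5 / ln 1.053 ≈ 31.1645.
t ≈ 31.1645/2 = 15.5823 years.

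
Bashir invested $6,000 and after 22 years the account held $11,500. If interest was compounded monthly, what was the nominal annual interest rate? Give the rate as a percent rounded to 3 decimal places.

(1 + r/12)^264 = 11,500/6,000 = 1.91667.
1 + r/12 = 1.91667^(1/264) ≈ 1.002467, so r/12 ≈ 0.00246739.
r ≈ 12·0.00246739 = 2.96086%.

2.961%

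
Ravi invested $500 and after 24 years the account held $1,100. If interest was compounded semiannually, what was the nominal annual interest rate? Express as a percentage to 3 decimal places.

3.312%

(1 + r/2)^48 = 1,100/500 = 2.2.
1 + r/2 = 2.2^(1/48) ≈ 1.016562, so r/2 ≈ 0.0165618.
r ≈ 2·0.0165618 = 3.31237%.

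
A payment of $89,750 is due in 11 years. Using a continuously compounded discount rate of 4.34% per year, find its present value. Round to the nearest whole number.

$55,680

P = A·e^(−rt) = 89,750·e^(−0.4774).
e^(−0.4774) ≈ 0.62039432193, so P ≈ 55,680.3904.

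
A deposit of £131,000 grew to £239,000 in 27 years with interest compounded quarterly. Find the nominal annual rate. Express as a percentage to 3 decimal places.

2.233%

(1 + r/4)^108 = 239,000/131,000 = 1.82443.
1 + r/4 = 1.82443^(1/108) ≈ 1.005583, so r/4 ≈ 0.00558281.
r ≈ 4·0.00558281 = 2.23312%.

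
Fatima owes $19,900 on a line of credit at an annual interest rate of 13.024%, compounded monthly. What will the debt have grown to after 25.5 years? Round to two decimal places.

Periodic rate = 13.024%/12 = 0.0108533; periods = 12·25.5 = 306.
A = 19,900·(1 + 0.13024/12)^306 ≈ 19,900·27.2002656569 ≈ 541,285.2866.

$541,285.29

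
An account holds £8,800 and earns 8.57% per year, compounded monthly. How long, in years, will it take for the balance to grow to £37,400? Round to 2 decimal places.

We need (1 + 0.00714167)^(12t) = 4.25, so 12t = ln 4.25 / ln 1.007142 ≈ 203.3250.
t ≈ 203.3250/12 = 16.9438 years.

16.94 years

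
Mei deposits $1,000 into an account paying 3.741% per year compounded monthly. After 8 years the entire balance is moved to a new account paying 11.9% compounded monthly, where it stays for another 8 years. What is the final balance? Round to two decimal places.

After 8 years at 3.741%: 1,000 × 1.34825945 ≈ 1,348.2595.
Then 8 years at 11.9%: 1,348.2595 × 2.578765105 ≈ 3,476.8444.

$3,476.84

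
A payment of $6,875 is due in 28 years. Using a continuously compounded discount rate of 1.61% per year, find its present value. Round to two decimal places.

$4,380.19

P = A·e^(−rt) = 6,875·e^(−0.4508).
e^(−0.4508) ≈ 0.6371182531, so P ≈ 4,380.1880.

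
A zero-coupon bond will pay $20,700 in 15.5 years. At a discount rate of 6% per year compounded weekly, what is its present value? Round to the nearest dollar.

$8,172

Periodic rate = 6%/52 = 0.00115385; 806 periods.
P = 20,700/(1 + 0.06/52)^806 ≈ 20,700/2.5331507253 ≈ 8,171.6417.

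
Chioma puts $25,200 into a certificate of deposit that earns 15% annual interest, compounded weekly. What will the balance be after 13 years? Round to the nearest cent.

Growth factor = (1 + 0.15/52)^676 ≈ 7.00898499698.
A ≈ 25,200 × 7.00898499698 ≈ 176,626.4219.

$176,626.42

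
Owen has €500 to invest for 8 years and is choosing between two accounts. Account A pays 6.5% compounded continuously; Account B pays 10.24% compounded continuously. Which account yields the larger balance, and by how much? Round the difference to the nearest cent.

Account A growth factor: e^(0.065·8) = e^0.52 ≈ 1.68202765; balance ≈ 841.0138.
Account B growth factor: e^(0.1024·8) = e^0.8192 ≈ 2.268684164; balance ≈ 1,134.3421.
Account B is larger by 293.3283.

Account B, by €293.33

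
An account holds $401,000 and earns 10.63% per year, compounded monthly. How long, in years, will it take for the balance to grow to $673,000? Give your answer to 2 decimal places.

We need (1 + 0.00885833)^(12t) = 1.6783, so 12t = ln 1.6783 / ln 1.008858 ≈ 58.7101.
t ≈ 58.7101/12 = 4.8925 years.

4.89 years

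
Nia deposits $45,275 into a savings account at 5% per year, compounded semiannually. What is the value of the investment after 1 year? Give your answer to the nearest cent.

Growth factor = (1 + 0.025)^2 ≈ 1.050625.
A ≈ 45,275 × 1.050625 ≈ 47,567.0469.

$47,567.05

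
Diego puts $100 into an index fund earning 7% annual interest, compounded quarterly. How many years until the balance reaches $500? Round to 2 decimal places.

(1 + 0.0175)^(4t) = 500/100 = 5.
4t·ln(1 + 0.0175) = ln(5); 4t = 1.6094/0.0173486 ≈ 92.7703.
t ≈ 23.1926 years.

23.19 years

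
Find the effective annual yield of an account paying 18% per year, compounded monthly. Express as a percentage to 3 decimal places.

19.562%

EAR = (1 + 18%/12)^12 − 1 = (1 + 0.015)^12 − 1.
(1 + 0.015)^12 ≈ 1.195618, so EAR ≈ 19.56182%.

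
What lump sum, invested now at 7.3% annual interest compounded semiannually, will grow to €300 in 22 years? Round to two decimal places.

€61.95

Growth factor = (1 + 0.0365)^44 ≈ 4.84227537.
P = 300/4.84227537 ≈ 61.9543.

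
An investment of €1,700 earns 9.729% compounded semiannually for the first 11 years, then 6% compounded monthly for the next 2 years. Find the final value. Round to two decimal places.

After 11 years at 9.729%: 1,700 × 2.843326874 ≈ 4,833.6557.
Then 2 years at 6%: 4,833.6557 × 1.127159776 ≈ 5,448.3023.

€5,448.30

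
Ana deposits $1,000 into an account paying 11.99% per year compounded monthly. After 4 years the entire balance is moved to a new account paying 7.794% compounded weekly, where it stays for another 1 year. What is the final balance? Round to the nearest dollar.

$1,742

After 4 years at 11.99%: 1,000 × 1.611587696 ≈ 1,611.5877.
Then 1 years at 7.794%: 1,611.5877 × 1.080994713 ≈ 1,742.1178.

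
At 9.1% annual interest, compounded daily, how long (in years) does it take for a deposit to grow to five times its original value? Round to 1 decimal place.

17.7 years

(1 + 0.000249315)^(365t) = 5.
365t = ln 5 / ln(1 + 0.000249315) ≈ 1.6094/0.000249284 ≈ 6456.2425.
t ≈ 17.6883.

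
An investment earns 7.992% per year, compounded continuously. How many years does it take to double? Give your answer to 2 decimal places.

8.67 years

e^(0.07992t) = 2, so 0.07992t = ln 2 ≈ 0.69315.
t ≈ 0.69315/0.07992 ≈ 8.6730.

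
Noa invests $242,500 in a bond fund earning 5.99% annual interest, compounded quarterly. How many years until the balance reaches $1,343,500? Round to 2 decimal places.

28.79 years

We need (1 + 0.014975)^(4t) = 5.5402, so 4t = ln 5.5402 / ln 1.014975 ≈ 115.1799.
t ≈ 115.1799/4 = 28.7950 years.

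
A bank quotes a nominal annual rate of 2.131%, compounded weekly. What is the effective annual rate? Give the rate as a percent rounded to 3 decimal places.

2.153%

One year is 52 periods at 0.000409808 each: (1 + 0.000409808)^52 ≈ 1.021534.
EAR = 1.021534 − 1 ≈ 2.15342%.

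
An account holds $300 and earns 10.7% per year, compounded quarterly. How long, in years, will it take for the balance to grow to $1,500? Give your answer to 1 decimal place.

15.2 years

(1 + 0.02675)^(4t) = 1,500/300 = 5.
4t·ln(1 + 0.02675) = ln(5); 4t = 1.6094/0.0263985 ≈ 60.9671.
t ≈ 15.2418 years.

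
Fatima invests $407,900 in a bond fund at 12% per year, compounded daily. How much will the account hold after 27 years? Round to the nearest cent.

$10,409,660.63

Growth factor = (1 + 0.12/365)^9855 ≈ 25.520129016423.
A ≈ 407,900 × 25.520129016423 ≈ 10,409,660.6258.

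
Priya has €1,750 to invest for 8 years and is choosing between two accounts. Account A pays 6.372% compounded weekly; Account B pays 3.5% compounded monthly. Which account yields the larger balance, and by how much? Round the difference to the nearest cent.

Account A, by €598.12

Account A growth factor: (1 + 0.06372/52)^416 ≈ 1.66437209; balance ≈ 2,912.6512.
Account B growth factor: (1 + 0.035/12)^96 ≈ 1.322590692; balance ≈ 2,314.5337.
Account A is larger by 598.1174.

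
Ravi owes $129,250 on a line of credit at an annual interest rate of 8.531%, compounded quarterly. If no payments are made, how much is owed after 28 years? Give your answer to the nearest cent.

$1,373,768.13

Periodic rate = 8.531%/4 = 0.0213275; periods = 4·28 = 112.
A = 129,250·(1 + 0.0213275)^112 ≈ 129,250·10.6287669775 ≈ 1,373,768.1318.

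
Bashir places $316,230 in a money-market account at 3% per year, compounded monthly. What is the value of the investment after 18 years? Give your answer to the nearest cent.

Growth factor = (1 + 0.0025)^216 ≈ 1.71485087399.
A ≈ 316,230 × 1.71485087399 ≈ 542,287.2919.

$542,287.29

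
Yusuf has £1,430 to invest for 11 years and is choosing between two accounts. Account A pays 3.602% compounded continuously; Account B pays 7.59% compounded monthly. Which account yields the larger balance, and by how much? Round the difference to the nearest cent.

Account B, by £1,161.64

A: e^(0.03602·11) = e^0.39622 ≈ 1.486196245, so 1,430 × 1.486196245 ≈ 2,125.2606.
B: (1 + 0.006325)^132 ≈ 2.298532118, so 1,430 × 2.298532118 ≈ 3,286.9009.
Difference ≈ 1,161.6403 in favor of B.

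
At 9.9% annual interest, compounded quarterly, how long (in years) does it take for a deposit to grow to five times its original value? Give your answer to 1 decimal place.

(1 + 0.02475)^(4t) = 5.
4t = ln 5 / ln(1 + 0.02475) ≈ 1.6094/0.0244487 ≈ 65.8292.
t ≈ 16.4573.

16.5 years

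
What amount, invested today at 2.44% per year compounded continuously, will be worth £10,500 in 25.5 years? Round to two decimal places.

£5,636.00

P = A·e^(−rt) = 10,500·e^(−0.6222).
e^(−0.6222) ≈ 0.5367622607, so P ≈ 5,636.0037.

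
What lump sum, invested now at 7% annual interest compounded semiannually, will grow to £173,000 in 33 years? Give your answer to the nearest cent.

Periodic rate = 7%/2 = 0.035; 66 periods.
P = 173,000/(1 + 0.035)^66 ≈ 173,000/9.68418520118 ≈ 17,864.1772.

£17,864.18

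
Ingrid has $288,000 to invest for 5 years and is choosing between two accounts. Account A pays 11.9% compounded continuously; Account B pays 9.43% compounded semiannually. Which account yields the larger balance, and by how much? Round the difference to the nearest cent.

A: e^(0.119·5) = e^0.595 ≈ 1.81303094496, so 288,000 × 1.81303094496 ≈ 522,152.9121.
B: (1 + 0.04715)^10 ≈ 1.58521791078, so 288,000 × 1.58521791078 ≈ 456,542.7583.
Difference ≈ 65,610.1538 in favor of A.

Account A, by $65,610.15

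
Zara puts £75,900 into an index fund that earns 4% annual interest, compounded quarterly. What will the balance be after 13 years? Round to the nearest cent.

Periodic rate = 4%/4 = 0.01; periods = 4·13 = 52.
A = 75,900·(1 + 0.01)^52 ≈ 75,900·1.67768892146 ≈ 127,336.5891.

£127,336.59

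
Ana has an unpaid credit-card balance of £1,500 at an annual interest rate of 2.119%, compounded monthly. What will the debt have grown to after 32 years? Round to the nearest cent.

£2,953.37

Periodic rate = 2.119%/12 = 0.00176583; periods = 12·32 = 384.
A = 1,500·(1 + 0.02119/12)^384 ≈ 1,500·1.968913791 ≈ 2,953.3707.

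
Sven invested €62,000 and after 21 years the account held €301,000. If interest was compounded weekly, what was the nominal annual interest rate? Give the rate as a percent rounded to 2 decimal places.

7.53%

The 1092-period growth factor is 301,000/62,000 = 4.85484.
r/52 = 4.85484^(1/1092) − 1 ≈ 0.00144791, so r ≈ 52·0.00144791 = 7.52914%.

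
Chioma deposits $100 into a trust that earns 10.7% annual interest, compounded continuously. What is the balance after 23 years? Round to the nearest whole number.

$1,172

A = P·e^(rt) = 100·e^(0.107·23) = 100·e^2.461.
e^2.461 ≈ 11.71652221, so A ≈ 1,171.6522.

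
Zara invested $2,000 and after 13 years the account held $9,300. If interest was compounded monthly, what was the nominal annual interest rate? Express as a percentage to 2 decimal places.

11.88%

(1 + r/12)^156 = 9,300/2,000 = 4.65.
1 + r/12 = 4.65^(1/156) ≈ 1.0099, so r/12 ≈ 0.0099004.
r ≈ 12·0.0099004 = 11.88048%.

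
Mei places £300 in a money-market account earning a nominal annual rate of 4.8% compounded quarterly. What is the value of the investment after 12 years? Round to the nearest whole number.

£532

Periodic rate = 4.8%/4 = 0.012; periods = 4·12 = 48.
A = 300·(1 + 0.012)^48 ≈ 300·1.77281983 ≈ 531.8459.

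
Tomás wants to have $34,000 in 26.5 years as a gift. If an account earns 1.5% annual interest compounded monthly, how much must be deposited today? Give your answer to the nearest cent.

$22,853.60

Growth factor = (1 + 0.00125)^318 ≈ 1.4877304478.
P = 34,000/1.4877304478 ≈ 22,853.6023.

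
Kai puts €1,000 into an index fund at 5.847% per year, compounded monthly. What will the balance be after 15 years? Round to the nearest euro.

Growth factor = (1 + 0.0048725)^180 ≈ 2.398683877.
A ≈ 1,000 × 2.398683877 ≈ 2,398.6839.

€2,399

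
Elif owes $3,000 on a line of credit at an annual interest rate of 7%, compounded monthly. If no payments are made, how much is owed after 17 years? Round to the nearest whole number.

Periodic rate = 7%/12 = 0.00583333; periods = 12·17 = 204.
A = 3,000·(1 + 0.07/12)^204 ≈ 3,000·3.275736095 ≈ 9,827.2083.

$9,827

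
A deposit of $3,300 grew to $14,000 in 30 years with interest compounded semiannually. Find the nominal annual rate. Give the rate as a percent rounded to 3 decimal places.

The 60-period growth factor is 14,000/3,300 = 4.24242.
r/2 = 4.24242^(1/60) − 1 ≈ 0.024378, so r ≈ 2·0.024378 = 4.87560%.

4.876%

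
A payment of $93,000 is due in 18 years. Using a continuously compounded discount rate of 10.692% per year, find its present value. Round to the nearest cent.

P = A·e^(−rt) = 93,000·e^(−1.92456).
e^(−1.92456) ≈ 0.14593995631, so P ≈ 13,572.4159.

$13,572.42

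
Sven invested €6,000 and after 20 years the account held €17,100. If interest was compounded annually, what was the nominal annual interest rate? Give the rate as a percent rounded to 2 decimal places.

(1 + r)^20 = 17,100/6,000 = 2.85.
1 + r = 2.85^(1/20) ≈ 1.053761, so r ≈ 0.0537613.
r ≈ 5.37613%.

5.38%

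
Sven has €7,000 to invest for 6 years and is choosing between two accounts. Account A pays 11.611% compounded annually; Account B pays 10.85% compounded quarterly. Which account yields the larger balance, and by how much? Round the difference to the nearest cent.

Account A, by €225.02

A: (1 + 0.11611)^6 ≈ 1.9330451404, so 7,000 × 1.9330451404 ≈ 13,531.3160.
B: (1 + 0.027125)^24 ≈ 1.9008996887, so 7,000 × 1.9008996887 ≈ 13,306.2978.
Difference ≈ 225.0182 in favor of A.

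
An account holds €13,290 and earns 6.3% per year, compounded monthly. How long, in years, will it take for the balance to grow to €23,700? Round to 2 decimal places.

9.21 years

(1 + 0.00525)^(12t) = 23,700/13,290 = 1.7833.
12t·ln(1 + 0.00525) = ln(1.7833); 12t = 0.57846/0.00523627 ≈ 110.4724.
t ≈ 9.2060 years.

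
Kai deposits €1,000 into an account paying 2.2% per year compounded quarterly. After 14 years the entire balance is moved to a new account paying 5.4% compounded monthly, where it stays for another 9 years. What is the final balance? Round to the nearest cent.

€2,207.95

After 14 years at 2.2%: 1,000 × 1.359553168 ≈ 1,359.5532.
Then 9 years at 5.4%: 1,359.5532 × 1.624028465 ≈ 2,207.9530.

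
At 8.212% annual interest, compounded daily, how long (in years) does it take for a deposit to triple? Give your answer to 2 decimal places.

(1 + 0.000224986)^(365t) = 3.
365t = ln 3 / ln(1 + 0.000224986) ≈ 1.0986/0.000224961 ≈ 4883.5679.
t ≈ 13.3796.

13.38 years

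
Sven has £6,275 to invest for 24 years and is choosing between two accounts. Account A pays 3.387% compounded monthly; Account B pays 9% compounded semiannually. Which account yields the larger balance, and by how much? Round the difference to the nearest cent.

Account B, by £37,773.27

Account A growth factor: (1 + 0.0028225)^288 ≈ 2.2518114409; balance ≈ 14,130.1168.
Account B growth factor: (1 + 0.045)^48 ≈ 8.2714555734; balance ≈ 51,903.3837.
Account B is larger by 37,773.2669.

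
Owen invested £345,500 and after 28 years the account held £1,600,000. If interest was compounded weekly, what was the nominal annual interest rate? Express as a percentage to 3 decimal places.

5.477%

The 1456-period growth factor is 1,600,000/345,500 = 4.63097.
r/52 = 4.63097^(1/1456) − 1 ≈ 0.00105328, so r ≈ 52·0.00105328 = 5.47705%.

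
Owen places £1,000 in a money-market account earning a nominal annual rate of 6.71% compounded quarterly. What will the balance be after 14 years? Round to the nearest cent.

£2,538.59

Growth factor = (1 + 0.016775)^56 ≈ 2.53858745.
A ≈ 1,000 × 2.53858745 ≈ 2,538.5875.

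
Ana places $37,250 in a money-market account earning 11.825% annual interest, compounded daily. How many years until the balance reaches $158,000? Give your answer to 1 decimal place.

(1 + 0.000323973)^(365t) = 158,000/37,250 = 4.2416.
365t·ln(1 + 0.000323973) = ln(4.2416); 365t = 1.4449/0.00032392 ≈ 4460.8005.
t ≈ 12.2214 years.

12.2 years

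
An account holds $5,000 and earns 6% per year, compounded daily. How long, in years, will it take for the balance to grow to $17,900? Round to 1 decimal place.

We need (1 + 0.000164384)^(365t) = 3.58, so 365t = ln 3.58 / ln 1.000164 ≈ 7759.0947.
t ≈ 7759.0947/365 = 21.2578 years.

21.3 years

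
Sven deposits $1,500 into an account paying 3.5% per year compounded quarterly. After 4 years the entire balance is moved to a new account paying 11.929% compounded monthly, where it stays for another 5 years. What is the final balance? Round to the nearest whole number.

After 4 years at 3.5%: 1,500 × 1.149573552 ≈ 1,724.3603.
Then 5 years at 11.929%: 1,724.3603 × 1.810322302 ≈ 3,121.6480.

$3,122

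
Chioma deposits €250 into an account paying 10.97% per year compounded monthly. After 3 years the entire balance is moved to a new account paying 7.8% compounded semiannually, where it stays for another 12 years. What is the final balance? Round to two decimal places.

€868.94

After 3 years at 10.97%: 250 × 1.38764053 ≈ 346.9101.
Then 12 years at 7.8%: 346.9101 × 2.5048005 ≈ 868.9407.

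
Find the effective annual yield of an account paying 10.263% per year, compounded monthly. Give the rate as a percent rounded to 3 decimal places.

10.760%

One year is 12 periods at 0.0085525 each: (1 + 0.0085525)^12 ≈ 1.107598.
EAR = 1.107598 − 1 ≈ 10.75979%.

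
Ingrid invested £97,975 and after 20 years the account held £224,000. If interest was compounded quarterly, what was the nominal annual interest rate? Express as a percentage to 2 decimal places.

4.16%

(1 + r/4)^80 = 224,000/97,975 = 2.2863.
1 + r/4 = 2.2863^(1/80) ≈ 1.01039, so r/4 ≈ 0.0103903.
r ≈ 4·0.0103903 = 4.15611%.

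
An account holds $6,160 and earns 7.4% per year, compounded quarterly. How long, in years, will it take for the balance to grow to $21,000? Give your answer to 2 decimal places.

We need (1 + 0.0185)^(4t) = 3.4091, so 4t = ln 3.4091 / ln 1.0185 ≈ 66.9057.
t ≈ 66.9057/4 = 16.7264 years.

16.73 years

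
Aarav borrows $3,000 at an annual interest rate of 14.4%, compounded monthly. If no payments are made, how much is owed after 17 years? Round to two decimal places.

$34,193.68

Growth factor = (1 + 0.012)^204 ≈ 11.397892348.
A ≈ 3,000 × 11.397892348 ≈ 34,193.6770.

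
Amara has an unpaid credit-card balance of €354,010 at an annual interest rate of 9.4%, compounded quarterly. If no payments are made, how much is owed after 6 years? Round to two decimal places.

Periodic rate = 9.4%/4 = 0.0235; periods = 4·6 = 24.
A = 354,010·(1 + 0.0235)^24 ≈ 354,010·1.74625767526 ≈ 618,192.6796.

€618,192.68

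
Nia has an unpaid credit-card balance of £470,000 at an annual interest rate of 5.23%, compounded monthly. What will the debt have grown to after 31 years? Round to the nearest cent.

£2,369,679.15

Periodic rate = 5.23%/12 = 0.00435833; periods = 12·31 = 372.
A = 470,000·(1 + 0.0523/12)^372 ≈ 470,000·5.041870525358 ≈ 2,369,679.1469.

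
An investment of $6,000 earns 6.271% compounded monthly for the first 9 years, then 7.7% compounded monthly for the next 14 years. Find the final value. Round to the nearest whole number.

After 9 years at 6.271%: 6,000 × 1.755792661 ≈ 10,534.7560.
Then 14 years at 7.7%: 10,534.7560 × 2.928692685 ≈ 30,853.0627.

$30,853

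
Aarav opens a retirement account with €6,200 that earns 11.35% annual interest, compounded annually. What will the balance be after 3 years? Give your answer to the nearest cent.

€8,559.78

Annual rate = 11.35% = 0.1135; years = 3.
A = 6,200·(1 + 0.1135)^3 ≈ 6,200·1.380608885 ≈ 8,559.7751.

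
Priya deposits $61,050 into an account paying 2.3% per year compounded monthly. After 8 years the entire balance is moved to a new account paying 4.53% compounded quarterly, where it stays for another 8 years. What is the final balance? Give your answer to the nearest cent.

After 8 years at 2.3%: 61,050 × 1.20180415672 ≈ 73,370.1438.
Then 8 years at 4.53%: 73,370.1438 × 1.43385019883 ≈ 105,201.7952.

$105,201.80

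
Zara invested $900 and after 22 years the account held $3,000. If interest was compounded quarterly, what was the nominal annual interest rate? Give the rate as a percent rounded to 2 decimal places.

(1 + r/4)^88 = 3,000/900 = 3.33333.
1 + r/4 = 3.33333^(1/88) ≈ 1.013776, so r/4 ≈ 0.0137755.
r ≈ 4·0.0137755 = 5.51021%.

5.51%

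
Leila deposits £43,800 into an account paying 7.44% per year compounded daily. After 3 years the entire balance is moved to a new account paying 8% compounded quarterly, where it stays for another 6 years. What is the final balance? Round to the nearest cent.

After 3 years at 7.44%: 43,800 × 1.2500421304 ≈ 54,751.8453.
Then 6 years at 8%: 54,751.8453 × 1.6084372495 ≈ 88,064.9075.

£88,064.91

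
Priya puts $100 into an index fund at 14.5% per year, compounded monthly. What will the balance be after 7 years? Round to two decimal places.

$274.26

Growth factor = (1 + 0.145/12)^84 ≈ 2.74262822.
A ≈ 100 × 2.74262822 ≈ 274.2628.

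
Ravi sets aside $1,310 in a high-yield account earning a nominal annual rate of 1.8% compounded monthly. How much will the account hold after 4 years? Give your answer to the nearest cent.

$1,407.72

Periodic rate = 1.8%/12 = 0.0015; periods = 12·4 = 48.
A = 1,310·(1 + 0.0015)^48 ≈ 1,310·1.074597372 ≈ 1,407.7226.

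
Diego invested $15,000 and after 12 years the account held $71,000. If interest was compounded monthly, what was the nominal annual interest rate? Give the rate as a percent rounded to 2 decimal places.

The 144-period growth factor is 71,000/15,000 = 4.73333.
r/12 = 4.73333^(1/144) − 1 ≈ 0.0108545, so r ≈ 12·0.0108545 = 13.02543%.

13.03%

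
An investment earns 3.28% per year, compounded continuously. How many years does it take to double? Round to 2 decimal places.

e^(0.0328t) = 2, so 0.0328t = ln 2 ≈ 0.69315.
t ≈ 0.69315/0.0328 ≈ 21.1325.

21.13 years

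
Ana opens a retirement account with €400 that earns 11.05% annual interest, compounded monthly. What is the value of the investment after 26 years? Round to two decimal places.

€6,983.58

Periodic rate = 11.05%/12 = 0.00920833; periods = 12·26 = 312.
A = 400·(1 + 0.1105/12)^312 ≈ 400·17.45895812 ≈ 6,983.5832.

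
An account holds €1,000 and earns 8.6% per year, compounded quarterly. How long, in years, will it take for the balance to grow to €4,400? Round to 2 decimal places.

17.41 years

(1 + 0.0215)^(4t) = 4,400/1,000 = 4.4.
4t·ln(1 + 0.0215) = ln(4.4); 4t = 1.4816/0.0212721 ≈ 69.6500.
t ≈ 17.4125 years.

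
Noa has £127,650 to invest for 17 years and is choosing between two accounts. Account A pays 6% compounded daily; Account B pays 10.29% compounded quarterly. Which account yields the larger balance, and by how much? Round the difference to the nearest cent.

Account B, by £364,031.93

A: (1 + 0.06/365)^6205 ≈ 2.77296230669, so 127,650 × 2.77296230669 ≈ 353,968.6384.
B: (1 + 0.025725)^68 ≈ 5.62475963164, so 127,650 × 5.62475963164 ≈ 718,000.5670.
Difference ≈ 364,031.9285 in favor of B.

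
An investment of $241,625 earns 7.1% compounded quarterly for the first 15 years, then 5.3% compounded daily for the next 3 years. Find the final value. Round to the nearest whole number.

$814,060

After 15 years at 7.1%: 241,625 × 2.87386698401 ≈ 694,398.1100.
Then 3 years at 5.3%: 694,398.1100 × 1.17232441479 ≈ 814,059.8580.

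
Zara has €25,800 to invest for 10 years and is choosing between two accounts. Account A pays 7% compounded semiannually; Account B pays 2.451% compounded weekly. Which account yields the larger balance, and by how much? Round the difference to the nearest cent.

Account A growth factor: (1 + 0.035)^20 ≈ 1.9897888635; balance ≈ 51,336.5527.
Account B growth factor: (1 + 0.02451/52)^520 ≈ 1.2776752998; balance ≈ 32,964.0227.
Account A is larger by 18,372.5299.

Account A, by €18,372.53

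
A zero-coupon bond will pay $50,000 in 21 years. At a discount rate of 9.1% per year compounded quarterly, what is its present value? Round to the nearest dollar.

$7,557

Growth factor = (1 + 0.02275)^84 ≈ 6.616632386.
P = 50,000/6.616632386 ≈ 7,556.7142.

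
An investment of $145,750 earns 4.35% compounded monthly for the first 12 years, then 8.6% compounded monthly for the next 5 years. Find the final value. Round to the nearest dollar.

$376,687

Phase 1: 145,750·(1 + 0.003625)^144 ≈ 245,414.5890.
Phase 2: 245,414.5890·(1 + 0.086/12)^60 ≈ 376,687.3261.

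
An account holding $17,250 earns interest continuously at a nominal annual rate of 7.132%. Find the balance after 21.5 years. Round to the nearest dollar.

$79,933

A = P·e^(rt) = 17,250·e^(0.07132·21.5) = 17,250·e^1.53338.
e^1.53338 ≈ 4.6338126697, so A ≈ 79,933.2686.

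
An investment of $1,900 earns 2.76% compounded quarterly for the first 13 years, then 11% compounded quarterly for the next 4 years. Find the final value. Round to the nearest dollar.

$4,193

After 13 years at 2.76%: 1,900 × 1.429847514 ≈ 2,716.7103.
Then 4 years at 11%: 2,716.7103 × 1.543509436 ≈ 4,193.2679.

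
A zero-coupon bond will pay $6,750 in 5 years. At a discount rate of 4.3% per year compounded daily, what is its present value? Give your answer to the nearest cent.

Growth factor = (1 + 0.043/365)^1825 ≈ 1.239846196.
P = 6,750/1.239846196 ≈ 5,444.2237.

$5,444.22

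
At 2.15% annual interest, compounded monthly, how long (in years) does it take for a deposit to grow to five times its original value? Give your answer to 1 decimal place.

74.9 years

(1 + 0.00179167)^(12t) = 5.
12t = ln 5 / ln(1 + 0.00179167) ≈ 1.6094/0.00179006 ≈ 899.0954.
t ≈ 74.9246.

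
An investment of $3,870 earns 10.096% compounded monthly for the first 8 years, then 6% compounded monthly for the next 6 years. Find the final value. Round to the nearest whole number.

$12,387

Phase 1: 3,870·(1 + 0.10096/12)^96 ≈ 8,649.9696.
Phase 2: 8,649.9696·(1 + 0.005)^72 ≈ 12,387.1394.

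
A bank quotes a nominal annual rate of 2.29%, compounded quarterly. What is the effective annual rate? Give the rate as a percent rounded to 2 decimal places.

2.31%

One year is 4 periods at 0.005725 each: (1 + 0.005725)^4 ≈ 1.023097.
EAR = 1.023097 − 1 ≈ 2.30974%.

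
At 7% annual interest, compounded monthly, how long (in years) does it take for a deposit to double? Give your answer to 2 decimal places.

(1 + 0.00583333)^(12t) = 2.
12t = ln 2 / ln(1 + 0.00583333) ≈ 0.69315/0.00581639 ≈ 119.1715.
t ≈ 9.9310.

9.93 years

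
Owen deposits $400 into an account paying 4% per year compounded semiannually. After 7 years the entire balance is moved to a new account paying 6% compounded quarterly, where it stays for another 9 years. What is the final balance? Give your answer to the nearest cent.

$902.07

Phase 1: 400·(1 + 0.02)^14 ≈ 527.7915.
Phase 2: 527.7915·(1 + 0.015)^36 ≈ 902.0693.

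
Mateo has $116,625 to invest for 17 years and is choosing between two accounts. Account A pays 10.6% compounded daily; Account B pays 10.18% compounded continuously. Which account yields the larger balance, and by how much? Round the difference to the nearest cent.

Account A growth factor: (1 + 0.106/365)^6205 ≈ 6.06017325965; balance ≈ 706,767.7064.
Account B growth factor: e^(0.1018·17) = e^1.7306 ≈ 5.64403931629; balance ≈ 658,236.0853.
Account A is larger by 48,531.6211.

Account A, by $48,531.62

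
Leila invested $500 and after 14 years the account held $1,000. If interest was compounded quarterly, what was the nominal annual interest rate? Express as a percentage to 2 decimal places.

4.98%

(1 + r/4)^56 = 1,000/500 = 2.
1 + r/4 = 2^(1/56) ≈ 1.012455, so r/4 ≈ 0.0124545.
r ≈ 4·0.0124545 = 4.98182%.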